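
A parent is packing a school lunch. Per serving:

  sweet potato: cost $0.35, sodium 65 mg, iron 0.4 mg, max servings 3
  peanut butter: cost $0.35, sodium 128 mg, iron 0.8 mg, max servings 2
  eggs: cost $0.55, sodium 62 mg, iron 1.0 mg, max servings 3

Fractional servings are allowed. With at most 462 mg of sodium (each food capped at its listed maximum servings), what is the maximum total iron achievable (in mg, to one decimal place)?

4.7 mg

Iron per mg sodium: eggs 0.01613, peanut butter 0.00625, sweet potato 0.006154.
Take 3 servings of eggs: uses 186 mg sodium, +3.0 mg iron (running total 3.0 mg).
Take 2 servings of peanut butter: uses 256 mg sodium, +1.6 mg iron (running total 4.6 mg).
Take 0.3077 servings of sweet potato: uses 20 mg sodium, +0.1 mg iron (running total 4.7 mg).
Filling greedily by iron-per-mg sodium is optimal for one linear limit, giving 4.7 mg.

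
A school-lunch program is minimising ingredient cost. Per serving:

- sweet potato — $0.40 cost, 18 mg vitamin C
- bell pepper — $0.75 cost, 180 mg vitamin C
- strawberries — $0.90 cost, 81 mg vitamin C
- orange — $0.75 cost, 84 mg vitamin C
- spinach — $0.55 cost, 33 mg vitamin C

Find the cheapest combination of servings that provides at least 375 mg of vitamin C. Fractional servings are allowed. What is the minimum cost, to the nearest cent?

$1.56

Cost per mg of vitamin C: bell pepper $0.0042, orange $0.0089, strawberries $0.0111, spinach $0.0167, sweet potato $0.0222.
With no serving limits, use only bell pepper: 375 mg / 180 mg = 2.083 servings × $0.75 = $1.56.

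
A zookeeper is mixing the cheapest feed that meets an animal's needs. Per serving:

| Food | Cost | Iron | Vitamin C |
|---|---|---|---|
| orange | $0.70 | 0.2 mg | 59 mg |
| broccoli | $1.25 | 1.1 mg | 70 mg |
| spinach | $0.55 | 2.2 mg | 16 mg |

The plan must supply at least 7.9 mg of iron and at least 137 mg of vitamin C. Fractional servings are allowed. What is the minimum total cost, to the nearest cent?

$2.87

This is a tiny linear program; its minimum lies at a vertex of the feasible set. List the vertices and price them.
orange only: max(7.9/0.2, 137/59) = 39.5 servings → $27.65.
broccoli only: max(7.9/1.1, 137/70) = 7.182 servings → $8.98.
spinach only: max(7.9/2.2, 137/16) = 8.562 servings → $4.71.
orange + broccoli with both targets exact would need a negative amount; discard.
orange + spinach with both tight: 1.382 servings and 3.465 servings → $2.87.
broccoli + spinach with both tight: 1.283 servings and 2.949 servings → $3.23.
The minimum over all feasible corners is $2.87.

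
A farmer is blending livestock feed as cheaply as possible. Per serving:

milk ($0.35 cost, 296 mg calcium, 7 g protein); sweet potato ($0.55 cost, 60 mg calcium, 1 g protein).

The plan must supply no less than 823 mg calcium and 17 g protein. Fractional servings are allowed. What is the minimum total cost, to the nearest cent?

Compare the cost at each extreme point of the feasible region.
milk only: max(823/296, 17/7) = 2.78 servings → $0.97.
sweet potato only: max(823/60, 17/1) = 17 servings → $9.35.
milk + sweet potato with both tight: 1.589 servings and 5.879 servings → $3.79.
The minimum over all feasible corners is $0.97.

$0.97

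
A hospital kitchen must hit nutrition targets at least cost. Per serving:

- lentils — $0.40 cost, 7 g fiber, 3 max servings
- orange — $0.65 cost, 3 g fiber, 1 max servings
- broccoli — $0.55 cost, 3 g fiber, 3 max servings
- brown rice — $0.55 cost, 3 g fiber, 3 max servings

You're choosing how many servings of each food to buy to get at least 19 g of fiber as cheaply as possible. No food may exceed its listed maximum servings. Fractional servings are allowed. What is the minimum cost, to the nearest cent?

$1.09

Cost per g of fiber: lentils $0.0571, broccoli $0.1833, brown rice $0.1833, orange $0.2167.
Take 2.714 servings of lentils: +19.0 g fiber for $1.09 (total $1.09, still need 0.0 g).
Greedy by cheapest-per-g is optimal for a single linear constraint, so the minimum cost is $1.09.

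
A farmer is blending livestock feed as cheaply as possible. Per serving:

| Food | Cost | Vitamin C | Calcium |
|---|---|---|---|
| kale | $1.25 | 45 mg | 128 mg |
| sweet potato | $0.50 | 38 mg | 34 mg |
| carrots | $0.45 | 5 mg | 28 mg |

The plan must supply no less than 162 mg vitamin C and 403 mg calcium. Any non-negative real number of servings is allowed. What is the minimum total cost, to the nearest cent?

An LP optimum is at a vertex; with two nutrient constraints at most two foods are used. Check each candidate.
kale only: max(162/45, 403/128) = 3.6 servings → $4.50.
sweet potato only: max(162/38, 403/34) = 11.85 servings → $5.93.
carrots only: max(162/5, 403/28) = 32.4 servings → $14.58.
kale + sweet potato with both tight: 2.941 servings and 0.7801 servings → $4.07.
kale + carrots: intersection lies outside the first quadrant.
sweet potato + carrots with both tight: 2.82 servings and 10.97 servings → $6.35.
The minimum over all feasible corners is $4.07.

$4.07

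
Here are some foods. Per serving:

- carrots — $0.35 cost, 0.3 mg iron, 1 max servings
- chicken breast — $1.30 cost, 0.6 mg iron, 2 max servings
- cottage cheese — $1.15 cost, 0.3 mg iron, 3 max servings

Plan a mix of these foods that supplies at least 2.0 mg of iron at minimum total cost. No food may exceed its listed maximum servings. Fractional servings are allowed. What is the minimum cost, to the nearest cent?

$4.87

Cost per mg of iron: carrots $1.1667, chicken breast $2.1667, cottage cheese $3.8333.
Take 1 serving of carrots: +0.3 mg iron for $0.35 (total $0.35, still need 1.7 mg).
Take 2 servings of chicken breast: +1.2 mg iron for $2.60 (total $2.95, still need 0.5 mg).
Take 1.667 servings of cottage cheese: +0.5 mg iron for $1.92 (total $4.87, still need 0.0 mg).
Filling from the cheapest source first is optimal under one linear minimum: $4.87.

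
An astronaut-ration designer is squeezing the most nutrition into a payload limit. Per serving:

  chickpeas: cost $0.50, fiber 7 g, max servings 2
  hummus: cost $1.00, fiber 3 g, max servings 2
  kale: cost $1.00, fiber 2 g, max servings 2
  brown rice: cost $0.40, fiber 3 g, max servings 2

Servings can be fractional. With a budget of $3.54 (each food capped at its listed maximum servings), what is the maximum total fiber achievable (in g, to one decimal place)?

25.2 g

Fiber per dollar: chickpeas 14, brown rice 7.5, hummus 3, kale 2.
Take 2 servings of chickpeas: spends $1.00, +14.0 g fiber (running total 14.0 g).
Take 2 servings of brown rice: spends $0.80, +6.0 g fiber (running total 20.0 g).
Take 1.74 servings of hummus: spends $1.74, +5.2 g fiber (running total 25.2 g).
Filling greedily by fiber-per-dollar is optimal for one linear limit, giving 25.2 g.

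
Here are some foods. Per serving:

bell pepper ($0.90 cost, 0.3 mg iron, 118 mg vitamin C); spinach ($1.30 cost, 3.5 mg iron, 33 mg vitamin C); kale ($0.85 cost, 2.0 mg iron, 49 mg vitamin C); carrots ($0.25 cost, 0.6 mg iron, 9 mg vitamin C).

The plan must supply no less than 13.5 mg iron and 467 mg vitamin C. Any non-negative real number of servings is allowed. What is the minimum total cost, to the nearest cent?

With two linear requirements the optimum uses one or two foods; enumerate the corners.
bell pepper only: max(13.5/0.3, 467/118) = 45 servings → $40.50.
spinach only: max(13.5/3.5, 467/33) = 14.15 servings → $18.40.
kale only: max(13.5/2.0, 467/49) = 9.531 servings → $8.10.
carrots only: max(13.5/0.6, 467/9) = 51.89 servings → $12.97.
bell pepper + spinach with both tight: 2.95 servings and 3.604 servings → $7.34.
bell pepper + kale with both tight: 1.231 servings and 6.565 servings → $6.69.
bell pepper + carrots with both tight: 2.33 servings and 21.33 servings → $7.43.
spinach + kale: the both-tight solution has a negative serving — not a feasible corner.
spinach + carrots with both targets exact would need a negative amount; discard.
kale + carrots: intersection lies outside the first quadrant.
So the least-cost plan costs $6.69.

$6.69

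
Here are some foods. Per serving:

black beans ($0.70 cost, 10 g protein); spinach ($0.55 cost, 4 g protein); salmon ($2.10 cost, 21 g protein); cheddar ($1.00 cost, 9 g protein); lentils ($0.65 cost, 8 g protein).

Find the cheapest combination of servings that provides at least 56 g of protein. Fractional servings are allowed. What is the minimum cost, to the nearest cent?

$3.92

Cost per g of protein: black beans $0.0700, lentils $0.0813, salmon $0.1000, cheddar $0.1111, spinach $0.1375.
With no serving limits, use only black beans: 56 g / 10 g = 5.6 servings × $0.70 = $3.92.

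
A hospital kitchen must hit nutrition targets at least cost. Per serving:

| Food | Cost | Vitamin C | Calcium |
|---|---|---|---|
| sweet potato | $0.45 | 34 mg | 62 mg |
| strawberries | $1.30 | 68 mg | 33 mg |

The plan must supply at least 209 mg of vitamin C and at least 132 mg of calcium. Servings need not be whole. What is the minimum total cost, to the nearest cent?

This is a tiny linear program; its minimum lies at a vertex of the feasible set. List the vertices and price them.
sweet potato only: max(209/34, 132/62) = 6.147 servings → $2.77.
strawberries only: max(209/68, 132/33) = 4 servings → $5.20.
sweet potato + strawberries with both tight: 0.6719 servings and 2.738 servings → $3.86.
The minimum over all feasible corners is $2.77.

$2.77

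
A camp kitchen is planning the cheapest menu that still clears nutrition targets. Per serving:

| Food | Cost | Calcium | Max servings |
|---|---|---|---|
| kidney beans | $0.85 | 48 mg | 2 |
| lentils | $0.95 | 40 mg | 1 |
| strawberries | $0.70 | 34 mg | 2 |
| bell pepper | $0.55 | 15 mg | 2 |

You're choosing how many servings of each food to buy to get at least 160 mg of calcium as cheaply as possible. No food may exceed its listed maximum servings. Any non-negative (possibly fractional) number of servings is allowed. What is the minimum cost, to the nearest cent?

Cost per mg of calcium: kidney beans $0.0177, strawberries $0.0206, lentils $0.0238, bell pepper $0.0367.
Take 2 servings of kidney beans: +96.0 mg calcium for $1.70 (total $1.70, still need 64.0 mg).
Take 1.882 servings of strawberries: +64.0 mg calcium for $1.32 (total $3.02, still need 0.0 mg).
Greedy by cheapest-per-mg is optimal for a single linear constraint, so the minimum cost is $3.02.

$3.02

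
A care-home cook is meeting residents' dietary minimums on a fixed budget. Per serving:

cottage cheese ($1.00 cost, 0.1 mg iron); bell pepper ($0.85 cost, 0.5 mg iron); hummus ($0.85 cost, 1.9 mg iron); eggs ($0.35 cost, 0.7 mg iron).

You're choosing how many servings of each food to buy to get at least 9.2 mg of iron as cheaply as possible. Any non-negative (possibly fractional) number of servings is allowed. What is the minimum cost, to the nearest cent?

Cost per mg of iron: hummus $0.4474, eggs $0.5000, bell pepper $1.7000, cottage cheese $10.0000.
With no serving limits, use only hummus: 9.2 mg / 1.9 mg = 4.842 servings × $0.85 = $4.12.

$4.12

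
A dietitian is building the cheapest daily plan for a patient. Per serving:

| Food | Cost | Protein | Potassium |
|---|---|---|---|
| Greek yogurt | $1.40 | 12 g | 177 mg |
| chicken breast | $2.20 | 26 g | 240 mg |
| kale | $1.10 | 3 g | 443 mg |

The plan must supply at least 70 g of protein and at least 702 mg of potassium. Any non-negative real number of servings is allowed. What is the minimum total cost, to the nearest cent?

$6.04

Two binding constraints pin down two serving amounts, so the optimal mix uses at most two foods. The candidates are each food alone (scaled to the tighter of protein/potassium) and each pair with both constraints tight.
Greek yogurt only: max(70/12, 702/177) = 5.833 servings → $8.17.
chicken breast only: max(70/26, 702/240) = 2.925 servings → $6.43.
kale only: max(70/3, 702/443) = 23.33 servings → $25.67.
Greek yogurt + chicken breast with both tight: 0.8432 servings and 2.303 servings → $6.25.
Greek yogurt + kale with both targets exact would need a negative amount; discard.
chicken breast + kale with both tight: 2.677 servings and 0.1345 servings → $6.04.
Cheapest feasible corner: $6.04.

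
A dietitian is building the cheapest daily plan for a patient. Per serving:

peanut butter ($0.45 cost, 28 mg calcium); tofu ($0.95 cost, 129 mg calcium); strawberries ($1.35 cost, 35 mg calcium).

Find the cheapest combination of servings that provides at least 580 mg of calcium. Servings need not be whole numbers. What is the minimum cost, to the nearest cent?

$4.27

Cost per mg of calcium: tofu $0.0074, peanut butter $0.0161, strawberries $0.0386.
With no serving limits, use only tofu: 580 mg / 129 mg = 4.496 servings × $0.95 = $4.27.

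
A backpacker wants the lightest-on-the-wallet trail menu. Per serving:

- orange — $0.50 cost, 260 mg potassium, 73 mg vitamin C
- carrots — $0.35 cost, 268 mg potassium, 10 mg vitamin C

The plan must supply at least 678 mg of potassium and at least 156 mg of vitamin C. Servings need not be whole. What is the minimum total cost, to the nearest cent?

Minimising a linear cost over {potassium ≥ 678, vitamin C ≥ 156, servings ≥ 0} — the optimum is at a vertex, using one or two foods.
orange only: max(678/260, 156/73) = 2.608 servings → $1.30.
carrots only: max(678/268, 156/10) = 15.6 servings → $5.46.
orange + carrots with both tight: 2.065 servings and 0.5266 servings → $1.22.
Cheapest feasible corner: $1.22.

$1.22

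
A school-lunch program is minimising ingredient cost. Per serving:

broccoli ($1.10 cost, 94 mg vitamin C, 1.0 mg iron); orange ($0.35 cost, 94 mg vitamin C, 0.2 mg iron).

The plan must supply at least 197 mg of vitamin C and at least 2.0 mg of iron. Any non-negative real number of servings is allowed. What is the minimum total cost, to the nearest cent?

$2.22

A basic optimal solution has at most two foods positive. Try each food alone and each pair with both targets met exactly.
broccoli only: max(197/94, 2.0/1.0) = 2.096 servings → $2.31.
orange only: max(197/94, 2.0/0.2) = 10 servings → $3.50.
broccoli + orange with both tight: 1.976 servings and 0.1197 servings → $2.22.
So the least-cost plan costs $2.22.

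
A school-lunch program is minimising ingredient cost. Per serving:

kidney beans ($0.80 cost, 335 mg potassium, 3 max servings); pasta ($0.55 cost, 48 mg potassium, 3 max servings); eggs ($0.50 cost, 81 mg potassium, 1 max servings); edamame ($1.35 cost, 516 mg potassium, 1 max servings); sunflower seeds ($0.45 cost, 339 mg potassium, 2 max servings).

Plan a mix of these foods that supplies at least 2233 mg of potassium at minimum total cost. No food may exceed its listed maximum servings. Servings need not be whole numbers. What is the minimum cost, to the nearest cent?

Cost per mg of potassium: sunflower seeds $0.0013, kidney beans $0.0024, edamame $0.0026, eggs $0.0062, pasta $0.0115.
Take 2 servings of sunflower seeds: +678.0 mg potassium for $0.90 (total $0.90, still need 1555.0 mg).
Take 3 servings of kidney beans: +1005.0 mg potassium for $2.40 (total $3.30, still need 550.0 mg).
Take 1 serving of edamame: +516.0 mg potassium for $1.35 (total $4.65, still need 34.0 mg).
Take 0.4198 servings of eggs: +34.0 mg potassium for $0.21 (total $4.86, still need 0.0 mg).
Greedy by cheapest-per-mg is optimal for a single linear constraint, so the minimum cost is $4.86.

$4.86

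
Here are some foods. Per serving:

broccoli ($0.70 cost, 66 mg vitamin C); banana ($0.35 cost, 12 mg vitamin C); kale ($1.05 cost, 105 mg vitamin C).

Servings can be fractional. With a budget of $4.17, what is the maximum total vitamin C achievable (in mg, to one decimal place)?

Vitamin C per dollar: kale 100, broccoli 94.29, banana 34.29.
With no serving limits, spend the whole cost allowance on kale: $4.17 / $1.05 × 105 mg = 417.0 mg.

417.0 mg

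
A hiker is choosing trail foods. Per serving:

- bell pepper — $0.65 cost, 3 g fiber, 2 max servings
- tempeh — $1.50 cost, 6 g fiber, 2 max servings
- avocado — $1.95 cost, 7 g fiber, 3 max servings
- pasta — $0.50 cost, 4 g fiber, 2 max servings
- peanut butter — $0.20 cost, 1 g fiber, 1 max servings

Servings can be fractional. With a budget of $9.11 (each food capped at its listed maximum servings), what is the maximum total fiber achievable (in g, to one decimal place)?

40.0 g

Fiber per dollar: pasta 8, peanut butter 5, bell pepper 4.615, tempeh 4, avocado 3.59.
Take 2 servings of pasta: spends $1.00, +8.0 g fiber (running total 8.0 g).
Take 1 serving of peanut butter: spends $0.20, +1.0 g fiber (running total 9.0 g).
Take 2 servings of bell pepper: spends $1.30, +6.0 g fiber (running total 15.0 g).
Take 2 servings of tempeh: spends $3.00, +12.0 g fiber (running total 27.0 g).
Take 1.851 servings of avocado: spends $3.61, +13.0 g fiber (running total 40.0 g).
Filling greedily by fiber-per-dollar is optimal for one linear limit, giving 40.0 g.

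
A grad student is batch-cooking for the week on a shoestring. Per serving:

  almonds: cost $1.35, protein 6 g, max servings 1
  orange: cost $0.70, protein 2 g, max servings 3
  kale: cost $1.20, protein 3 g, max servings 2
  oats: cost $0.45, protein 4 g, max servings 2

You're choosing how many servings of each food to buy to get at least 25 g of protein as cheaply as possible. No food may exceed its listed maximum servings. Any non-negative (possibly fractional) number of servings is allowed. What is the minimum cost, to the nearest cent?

Cost per g of protein: oats $0.1125, almonds $0.2250, orange $0.3500, kale $0.4000.
Take 2 servings of oats: +8.0 g protein for $0.90 (total $0.90, still need 17.0 g).
Take 1 serving of almonds: +6.0 g protein for $1.35 (total $2.25, still need 11.0 g).
Take 3 servings of orange: +6.0 g protein for $2.10 (total $4.35, still need 5.0 g).
Take 1.667 servings of kale: +5.0 g protein for $2.00 (total $6.35, still need 0.0 g).
Filling from the cheapest source first is optimal under one linear minimum: $6.35.

$6.35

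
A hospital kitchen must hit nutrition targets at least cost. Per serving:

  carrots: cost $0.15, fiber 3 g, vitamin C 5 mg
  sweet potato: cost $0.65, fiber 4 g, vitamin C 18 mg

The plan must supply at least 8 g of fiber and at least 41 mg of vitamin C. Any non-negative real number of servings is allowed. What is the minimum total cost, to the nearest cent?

Compare the cost at each extreme point of the feasible region.
carrots only: max(8/3, 41/5) = 8.2 servings → $1.23.
sweet potato only: max(8/4, 41/18) = 2.278 servings → $1.48.
carrots + sweet potato with both targets exact would need a negative amount; discard.
So the least-cost plan costs $1.23.

$1.23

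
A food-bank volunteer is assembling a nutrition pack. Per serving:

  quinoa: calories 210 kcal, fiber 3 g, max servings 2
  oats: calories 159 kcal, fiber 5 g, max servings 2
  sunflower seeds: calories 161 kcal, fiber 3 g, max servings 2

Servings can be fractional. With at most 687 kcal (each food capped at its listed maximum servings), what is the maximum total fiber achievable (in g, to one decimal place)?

16.7 g

Fiber per kcal: oats 0.03145, sunflower seeds 0.01863, quinoa 0.01429.
Take 2 servings of oats: uses 318 kcal, +10.0 g fiber (running total 10.0 g).
Take 2 servings of sunflower seeds: uses 322 kcal, +6.0 g fiber (running total 16.0 g).
Take 0.2238 servings of quinoa: uses 47 kcal, +0.7 g fiber (running total 16.7 g).
Greedy by best ratio exhausts the calories allowance optimally: 16.7 g.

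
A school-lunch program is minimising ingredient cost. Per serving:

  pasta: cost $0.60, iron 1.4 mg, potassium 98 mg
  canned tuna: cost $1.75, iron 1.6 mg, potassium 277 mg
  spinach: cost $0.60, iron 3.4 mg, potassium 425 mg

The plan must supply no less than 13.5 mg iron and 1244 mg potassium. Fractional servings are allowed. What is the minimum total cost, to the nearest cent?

$2.38

pasta only: max(13.5/1.4, 1244/98) = 12.69 servings → $7.62.
canned tuna only: max(13.5/1.6, 1244/277) = 8.438 servings → $14.77.
spinach only: max(13.5/3.4, 1244/425) = 3.971 servings → $2.38.
pasta + canned tuna with both tight: 7.572 servings and 1.812 servings → $7.71.
pasta + spinach with both tight: 5.76 servings and 1.599 servings → $4.42.
canned tuna + spinach: intersection lies outside the first quadrant.
The minimum over all feasible corners is $2.38.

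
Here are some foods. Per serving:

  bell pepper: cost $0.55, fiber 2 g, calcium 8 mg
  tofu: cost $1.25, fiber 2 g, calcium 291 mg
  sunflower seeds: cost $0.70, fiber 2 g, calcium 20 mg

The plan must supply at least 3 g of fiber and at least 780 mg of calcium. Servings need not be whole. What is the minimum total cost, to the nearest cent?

Two binding constraints pin down two serving amounts, so the optimal mix uses at most two foods. The candidates are each food alone (scaled to the tighter of fiber/calcium) and each pair with both constraints tight.
bell pepper only: max(3/2, 780/8) = 97.5 servings → $53.62.
tofu only: max(3/2, 780/291) = 2.68 servings → $3.35.
sunflower seeds only: max(3/2, 780/20) = 39 servings → $27.30.
bell pepper + tofu: the both-tight solution has a negative serving — not a feasible corner.
bell pepper + sunflower seeds: intersection lies outside the first quadrant.
tofu + sunflower seeds with both targets exact would need a negative amount; discard.
Cheapest feasible corner: $3.35.

$3.35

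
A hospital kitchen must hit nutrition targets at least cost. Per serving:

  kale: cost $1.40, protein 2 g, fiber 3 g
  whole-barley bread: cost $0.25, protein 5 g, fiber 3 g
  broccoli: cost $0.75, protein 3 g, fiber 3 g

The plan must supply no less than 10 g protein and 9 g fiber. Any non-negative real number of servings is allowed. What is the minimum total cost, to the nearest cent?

Two binding constraints pin down two serving amounts, so the optimal mix uses at most two foods. The candidates are each food alone (scaled to the tighter of protein/fiber) and each pair with both constraints tight.
kale only: max(10/2, 9/3) = 5 servings → $7.00.
whole-barley bread only: max(10/5, 9/3) = 3 servings → $0.75.
broccoli only: max(10/3, 9/3) = 3.333 servings → $2.50.
kale + whole-barley bread with both tight: 1.667 servings and 1.333 servings → $2.67.
kale + broccoli: the both-tight solution has a negative serving — not a feasible corner.
whole-barley bread + broccoli with both tight: 0.5 servings and 2.5 servings → $2.00.
The minimum over all feasible corners is $0.75.

$0.75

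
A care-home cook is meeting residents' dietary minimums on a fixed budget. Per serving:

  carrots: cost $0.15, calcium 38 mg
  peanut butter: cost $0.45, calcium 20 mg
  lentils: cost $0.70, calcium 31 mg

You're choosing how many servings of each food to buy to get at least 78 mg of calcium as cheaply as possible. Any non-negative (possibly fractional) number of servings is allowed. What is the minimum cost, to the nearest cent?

Cost per mg of calcium: carrots $0.0039, peanut butter $0.0225, lentils $0.0226.
With no serving limits, use only carrots: 78 mg / 38 mg = 2.053 servings × $0.15 = $0.31.

$0.31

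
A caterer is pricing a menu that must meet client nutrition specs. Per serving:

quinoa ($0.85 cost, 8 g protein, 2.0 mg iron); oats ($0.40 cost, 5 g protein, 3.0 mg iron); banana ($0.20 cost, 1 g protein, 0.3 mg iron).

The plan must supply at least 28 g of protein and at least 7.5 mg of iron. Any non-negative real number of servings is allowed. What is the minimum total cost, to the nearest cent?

$2.24

Check every corner: each single food scaled to meet both minima, and each pair solved so both constraints bind.
quinoa only: max(28/8, 7.5/2.0) = 3.75 servings → $3.19.
oats only: max(28/5, 7.5/3.0) = 5.6 servings → $2.24.
banana only: max(28/1, 7.5/0.3) = 28 servings → $5.60.
quinoa + oats with both tight: 3.321 servings and 0.2857 servings → $2.94.
quinoa + banana with both tight: 2.25 servings and 10 servings → $3.91.
oats + banana: intersection lies outside the first quadrant.
Cheapest feasible corner: $2.24.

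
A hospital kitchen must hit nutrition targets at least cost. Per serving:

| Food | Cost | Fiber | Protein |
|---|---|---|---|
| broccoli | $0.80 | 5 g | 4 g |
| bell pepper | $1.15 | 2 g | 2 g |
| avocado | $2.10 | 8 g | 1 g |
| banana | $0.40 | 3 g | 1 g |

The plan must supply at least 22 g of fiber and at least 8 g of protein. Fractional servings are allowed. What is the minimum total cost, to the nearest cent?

The cheapest plan sits at a corner of the feasible region — with two constraints it uses at most two foods.
broccoli only: max(22/5, 8/4) = 4.4 servings → $3.52.
bell pepper only: max(22/2, 8/2) = 11 servings → $12.65.
avocado only: max(22/8, 8/1) = 8 servings → $16.80.
banana only: max(22/3, 8/1) = 8 servings → $3.20.
broccoli + bell pepper with both targets exact would need a negative amount; discard.
broccoli + avocado with both tight: 1.556 servings and 1.778 servings → $4.98.
broccoli + banana with both tight: 0.2857 servings and 6.857 servings → $2.97.
bell pepper + avocado with both tight: 3 servings and 2 servings → $7.65.
bell pepper + banana with both tight: 0.5 servings and 7 servings → $3.38.
avocado + banana with both targets exact would need a negative amount; discard.
So the least-cost plan costs $2.97.

$2.97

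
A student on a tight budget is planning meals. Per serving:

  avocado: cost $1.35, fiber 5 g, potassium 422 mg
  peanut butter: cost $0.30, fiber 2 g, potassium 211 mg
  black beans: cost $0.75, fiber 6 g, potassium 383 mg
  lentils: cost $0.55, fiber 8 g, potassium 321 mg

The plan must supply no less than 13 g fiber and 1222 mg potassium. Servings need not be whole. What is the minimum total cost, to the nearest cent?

With two linear requirements the optimum uses one or two foods; enumerate the corners.
avocado only: max(13/5, 1222/422) = 2.896 servings → $3.91.
peanut butter only: max(13/2, 1222/211) = 6.5 servings → $1.95.
black beans only: max(13/6, 1222/383) = 3.191 servings → $2.39.
lentils only: max(13/8, 1222/321) = 3.807 servings → $2.09.
avocado + peanut butter with both tight: 1.417 servings and 2.957 servings → $2.80.
avocado + black beans with both targets exact would need a negative amount; discard.
avocado + lentils with both targets exact would need a negative amount; discard.
peanut butter + black beans with both tight: 4.706 servings and 0.598 servings → $1.86.
peanut butter + lentils with both tight: 5.357 servings and 0.2859 servings → $1.76.
black beans + lentils with both targets exact would need a negative amount; discard.
The minimum over all feasible corners is $1.76.

$1.76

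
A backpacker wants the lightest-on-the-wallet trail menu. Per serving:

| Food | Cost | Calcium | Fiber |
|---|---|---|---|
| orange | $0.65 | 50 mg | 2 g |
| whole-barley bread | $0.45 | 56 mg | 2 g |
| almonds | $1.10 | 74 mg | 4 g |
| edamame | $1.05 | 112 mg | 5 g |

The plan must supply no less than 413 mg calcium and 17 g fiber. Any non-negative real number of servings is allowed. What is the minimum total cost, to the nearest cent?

The cheapest plan sits at a corner of the feasible region — with two constraints it uses at most two foods.
orange only: max(413/50, 17/2) = 8.5 servings → $5.53.
whole-barley bread only: max(413/56, 17/2) = 8.5 servings → $3.83.
almonds only: max(413/74, 17/4) = 5.581 servings → $6.14.
edamame only: max(413/112, 17/5) = 3.688 servings → $3.87.
orange + whole-barley bread: intersection lies outside the first quadrant.
orange + almonds with both tight: 7.577 servings and 0.4615 servings → $5.43.
orange + edamame with both tight: 6.192 servings and 0.9231 servings → $4.99.
whole-barley bread + almonds with both tight: 5.184 servings and 1.658 servings → $4.16.
whole-barley bread + edamame with both tight: 2.875 servings and 2.25 servings → $3.66.
almonds + edamame: the both-tight solution has a negative serving — not a feasible corner.
The minimum over all feasible corners is $3.66.

$3.66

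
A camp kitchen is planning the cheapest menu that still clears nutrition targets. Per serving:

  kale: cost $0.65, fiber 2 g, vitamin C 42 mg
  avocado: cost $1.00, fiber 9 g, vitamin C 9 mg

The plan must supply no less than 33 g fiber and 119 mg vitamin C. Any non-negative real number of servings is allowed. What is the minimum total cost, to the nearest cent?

The cheapest plan sits at a corner of the feasible region — with two constraints it uses at most two foods.
kale only: max(33/2, 119/42) = 16.5 servings → $10.72.
avocado only: max(33/9, 119/9) = 13.22 servings → $13.22.
kale + avocado with both tight: 2.15 servings and 3.189 servings → $4.59.
Cheapest feasible corner: $4.59.

$4.59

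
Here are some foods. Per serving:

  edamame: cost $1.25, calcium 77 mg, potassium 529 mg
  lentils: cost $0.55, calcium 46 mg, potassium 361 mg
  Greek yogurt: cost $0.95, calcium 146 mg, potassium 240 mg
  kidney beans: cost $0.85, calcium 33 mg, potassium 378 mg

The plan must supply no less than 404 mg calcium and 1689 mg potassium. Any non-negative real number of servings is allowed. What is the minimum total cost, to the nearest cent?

At the optimum either one food covers both requirements or two foods hit both targets exactly; no other combination can be cheaper.
edamame only: max(404/77, 1689/529) = 5.247 servings → $6.56.
lentils only: max(404/46, 1689/361) = 8.783 servings → $4.83.
Greek yogurt only: max(404/146, 1689/240) = 7.037 servings → $6.69.
kidney beans only: max(404/33, 1689/378) = 12.24 servings → $10.41.
edamame + lentils: intersection lies outside the first quadrant.
edamame + Greek yogurt with both tight: 2.547 servings and 1.424 servings → $4.54.
edamame + kidney beans: intersection lies outside the first quadrant.
lentils + Greek yogurt with both tight: 3.591 servings and 1.636 servings → $3.53.
lentils + kidney beans: intersection lies outside the first quadrant.
Greek yogurt + kidney beans with both tight: 2.052 servings and 3.166 servings → $4.64.
So the least-cost plan costs $3.53.

$3.53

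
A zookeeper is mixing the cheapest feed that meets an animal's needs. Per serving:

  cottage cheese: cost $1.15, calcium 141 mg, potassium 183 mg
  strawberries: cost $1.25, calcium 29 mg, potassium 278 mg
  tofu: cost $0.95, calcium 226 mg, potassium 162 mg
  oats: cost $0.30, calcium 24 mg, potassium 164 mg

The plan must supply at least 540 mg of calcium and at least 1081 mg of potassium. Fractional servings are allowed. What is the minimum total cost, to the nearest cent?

$3.21

An LP optimum is at a vertex; with two nutrient constraints at most two foods are used. Check each candidate.
cottage cheese only: max(540/141, 1081/183) = 5.907 servings → $6.79.
strawberries only: max(540/29, 1081/278) = 18.62 servings → $23.28.
tofu only: max(540/226, 1081/162) = 6.673 servings → $6.34.
oats only: max(540/24, 1081/164) = 22.5 servings → $6.75.
cottage cheese + strawberries with both tight: 3.504 servings and 1.582 servings → $6.01.
cottage cheese + tofu with both targets exact would need a negative amount; discard.
cottage cheese + oats with both tight: 3.343 servings and 2.861 servings → $4.70.
strawberries + tofu with both tight: 2.698 servings and 2.043 servings → $5.31.
strawberries + oats: intersection lies outside the first quadrant.
tofu + oats with both tight: 1.887 servings and 4.727 servings → $3.21.
So the least-cost plan costs $3.21.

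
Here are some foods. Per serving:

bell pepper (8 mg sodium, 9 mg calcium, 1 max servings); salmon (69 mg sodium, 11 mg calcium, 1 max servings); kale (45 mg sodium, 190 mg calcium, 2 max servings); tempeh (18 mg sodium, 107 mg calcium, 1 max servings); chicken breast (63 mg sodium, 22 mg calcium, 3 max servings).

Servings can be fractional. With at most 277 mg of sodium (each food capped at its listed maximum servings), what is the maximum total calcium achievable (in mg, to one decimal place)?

Calcium per mg sodium: tempeh 5.944, kale 4.222, bell pepper 1.125, chicken breast 0.3492, salmon 0.1594.
Take 1 serving of tempeh: uses 18 mg sodium, +107.0 mg calcium (running total 107.0 mg).
Take 2 servings of kale: uses 90 mg sodium, +380.0 mg calcium (running total 487.0 mg).
Take 1 serving of bell pepper: uses 8 mg sodium, +9.0 mg calcium (running total 496.0 mg).
Take 2.556 servings of chicken breast: uses 161 mg sodium, +56.2 mg calcium (running total 552.2 mg).
Greedy by best ratio exhausts the sodium allowance optimally: 552.2 mg.

552.2 mg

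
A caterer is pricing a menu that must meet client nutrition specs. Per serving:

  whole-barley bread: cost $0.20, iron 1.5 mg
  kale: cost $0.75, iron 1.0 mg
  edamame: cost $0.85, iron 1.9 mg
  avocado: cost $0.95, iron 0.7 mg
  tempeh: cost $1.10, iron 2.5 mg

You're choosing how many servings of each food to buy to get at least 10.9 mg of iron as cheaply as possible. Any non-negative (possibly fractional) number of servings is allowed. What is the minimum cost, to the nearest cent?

Cost per mg of iron: whole-barley bread $0.1333, tempeh $0.4400, edamame $0.4474, kale $0.7500, avocado $1.3571.
With no serving limits, use only whole-barley bread: 10.9 mg / 1.5 mg = 7.267 servings × $0.20 = $1.45.

$1.45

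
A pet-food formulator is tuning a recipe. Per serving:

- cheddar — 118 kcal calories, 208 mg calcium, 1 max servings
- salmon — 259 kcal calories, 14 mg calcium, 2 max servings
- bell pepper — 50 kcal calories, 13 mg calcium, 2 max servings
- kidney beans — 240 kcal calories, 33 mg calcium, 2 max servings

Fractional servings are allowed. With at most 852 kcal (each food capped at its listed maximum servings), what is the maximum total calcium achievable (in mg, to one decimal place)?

308.3 mg

Calcium per kcal: cheddar 1.763, bell pepper 0.26, kidney beans 0.1375, salmon 0.05405.
Take 1 serving of cheddar: uses 118 kcal, +208.0 mg calcium (running total 208.0 mg).
Take 2 servings of bell pepper: uses 100 kcal, +26.0 mg calcium (running total 234.0 mg).
Take 2 servings of kidney beans: uses 480 kcal, +66.0 mg calcium (running total 300.0 mg).
Take 0.5946 servings of salmon: uses 154 kcal, +8.3 mg calcium (running total 308.3 mg).
Greedy by best ratio exhausts the calories allowance optimally: 308.3 mg.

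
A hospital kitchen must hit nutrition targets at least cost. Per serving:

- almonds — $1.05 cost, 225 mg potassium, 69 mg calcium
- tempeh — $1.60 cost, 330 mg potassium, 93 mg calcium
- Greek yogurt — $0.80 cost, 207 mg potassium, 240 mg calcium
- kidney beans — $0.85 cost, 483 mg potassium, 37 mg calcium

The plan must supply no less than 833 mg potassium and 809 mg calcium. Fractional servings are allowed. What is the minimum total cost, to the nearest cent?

almonds only: max(833/225, 809/69) = 11.72 servings → $12.31.
tempeh only: max(833/330, 809/93) = 8.699 servings → $13.92.
Greek yogurt only: max(833/207, 809/240) = 4.024 servings → $3.22.
kidney beans only: max(833/483, 809/37) = 21.86 servings → $18.59.
almonds + tempeh: the both-tight solution has a negative serving — not a feasible corner.
almonds + Greek yogurt with both tight: 0.8172 servings and 3.136 servings → $3.37.
almonds + kidney beans: intersection lies outside the first quadrant.
tempeh + Greek yogurt with both tight: 0.5414 servings and 3.161 servings → $3.40.
tempeh + kidney beans: intersection lies outside the first quadrant.
Greek yogurt + kidney beans with both tight: 3.325 servings and 0.2998 servings → $2.91.
The minimum over all feasible corners is $2.91.

$2.91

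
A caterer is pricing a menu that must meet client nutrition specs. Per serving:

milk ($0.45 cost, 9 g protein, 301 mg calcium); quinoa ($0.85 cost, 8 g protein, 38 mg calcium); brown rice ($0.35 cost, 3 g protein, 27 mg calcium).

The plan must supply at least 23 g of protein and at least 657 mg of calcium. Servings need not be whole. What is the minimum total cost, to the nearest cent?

$1.15

milk only: max(23/9, 657/301) = 2.556 servings → $1.15.
quinoa only: max(23/8, 657/38) = 17.29 servings → $14.70.
brown rice only: max(23/3, 657/27) = 24.33 servings → $8.52.
milk + quinoa with both tight: 2.121 servings and 0.4889 servings → $1.37.
milk + brown rice with both tight: 2.045 servings and 1.53 servings → $1.46.
quinoa + brown rice: intersection lies outside the first quadrant.
The minimum over all feasible corners is $1.15.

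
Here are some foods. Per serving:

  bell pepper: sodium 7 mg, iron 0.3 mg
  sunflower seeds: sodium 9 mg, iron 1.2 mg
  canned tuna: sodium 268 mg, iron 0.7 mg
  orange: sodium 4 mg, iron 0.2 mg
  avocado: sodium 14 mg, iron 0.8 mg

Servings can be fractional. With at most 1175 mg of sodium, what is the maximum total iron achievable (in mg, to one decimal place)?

156.7 mg

Iron per mg sodium: sunflower seeds 0.1333, avocado 0.05714, orange 0.05, bell pepper 0.04286, canned tuna 0.002612.
With no serving limits, spend the whole sodium allowance on sunflower seeds: 1175 mg / 9 mg × 1.2 mg = 156.7 mg.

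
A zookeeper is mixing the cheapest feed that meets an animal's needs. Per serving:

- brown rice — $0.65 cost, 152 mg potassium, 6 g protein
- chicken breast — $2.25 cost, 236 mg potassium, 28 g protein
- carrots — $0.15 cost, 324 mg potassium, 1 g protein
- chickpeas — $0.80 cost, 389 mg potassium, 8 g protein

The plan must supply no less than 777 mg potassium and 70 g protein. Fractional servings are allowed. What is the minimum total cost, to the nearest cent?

$5.67

Compare the cost at each extreme point of the feasible region.
brown rice only: max(777/152, 70/6) = 11.67 servings → $7.58.
chicken breast only: max(777/236, 70/28) = 3.292 servings → $7.41.
carrots only: max(777/324, 70/1) = 70 servings → $10.50.
chickpeas only: max(777/389, 70/8) = 8.75 servings → $7.00.
brown rice + chicken breast with both tight: 1.844 servings and 2.105 servings → $5.93.
brown rice + carrots with both targets exact would need a negative amount; discard.
brown rice + chickpeas with both targets exact would need a negative amount; discard.
chicken breast + carrots with both tight: 2.479 servings and 0.5926 servings → $5.67.
chicken breast + chickpeas with both tight: 2.334 servings and 0.5815 servings → $5.72.
carrots + chickpeas: the both-tight solution has a negative serving — not a feasible corner.
So the least-cost plan costs $5.67.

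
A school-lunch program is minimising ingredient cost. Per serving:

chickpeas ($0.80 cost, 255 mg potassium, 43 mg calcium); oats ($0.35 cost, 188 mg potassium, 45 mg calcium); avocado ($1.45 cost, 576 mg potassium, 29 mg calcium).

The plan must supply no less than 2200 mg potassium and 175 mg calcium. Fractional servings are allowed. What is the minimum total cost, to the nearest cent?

Minimising a linear cost over {potassium ≥ 2200, calcium ≥ 175, servings ≥ 0} — the optimum is at a vertex, using one or two foods.
chickpeas only: max(2200/255, 175/43) = 8.627 servings → $6.90.
oats only: max(2200/188, 175/45) = 11.7 servings → $4.10.
avocado only: max(2200/576, 175/29) = 6.034 servings → $8.75.
chickpeas + oats: the both-tight solution has a negative serving — not a feasible corner.
chickpeas + avocado with both tight: 2.13 servings and 2.877 servings → $5.87.
oats + avocado with both tight: 1.808 servings and 3.229 servings → $5.32.
Cheapest feasible corner: $4.10.

$4.10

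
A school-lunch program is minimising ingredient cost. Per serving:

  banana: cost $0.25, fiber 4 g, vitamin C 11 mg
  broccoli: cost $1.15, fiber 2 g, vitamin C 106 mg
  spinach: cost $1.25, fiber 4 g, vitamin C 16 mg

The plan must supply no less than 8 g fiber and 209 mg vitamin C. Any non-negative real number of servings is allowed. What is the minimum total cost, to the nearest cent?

Compare the cost at each extreme point of the feasible region.
banana only: max(8/4, 209/11) = 19 servings → $4.75.
broccoli only: max(8/2, 209/106) = 4 servings → $4.60.
spinach only: max(8/4, 209/16) = 13.06 servings → $16.33.
banana + broccoli with both tight: 1.07 servings and 1.861 servings → $2.41.
banana + spinach with both targets exact would need a negative amount; discard.
broccoli + spinach with both tight: 1.806 servings and 1.097 servings → $3.45.
Cheapest feasible corner: $2.41.

$2.41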